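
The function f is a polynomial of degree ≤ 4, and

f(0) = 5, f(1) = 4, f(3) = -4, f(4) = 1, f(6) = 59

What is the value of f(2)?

-1

Write f(m) = am^4 + bm³ + cm² + dm + e; the 5 given values yield a linear system in the 5 coefficients.
Solving, the leading coefficient vanishes, and f(m) = m³ - 5m² + 3m + 5.
Then f(2) = -1.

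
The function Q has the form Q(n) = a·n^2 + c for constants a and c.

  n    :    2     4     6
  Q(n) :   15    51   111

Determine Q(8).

From Q(2) = 15 and Q(4) = 51: 4a + c = 15 and 16a + c = 51.
Subtracting: 12a = 36, so a = 3; then c = 15 − 3·4 = 3.
So Q(n) = 3n² + 3, and Q(8) = 195.

195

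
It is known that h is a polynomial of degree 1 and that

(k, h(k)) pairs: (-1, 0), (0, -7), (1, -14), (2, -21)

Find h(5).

-42

Write h(k) = ak + b; the 4 given values yield a linear system in the 2 coefficients.
Solving, h(k) = -7k - 7.
Then h(5) = -42.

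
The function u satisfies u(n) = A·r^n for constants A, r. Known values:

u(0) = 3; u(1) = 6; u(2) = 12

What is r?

2

Consecutive ratio: 6/3 = 2, and 12/6 = 2, so r = 2.
Then A·2^0 = 3 gives A = 3, and u(n) = 3·2^n.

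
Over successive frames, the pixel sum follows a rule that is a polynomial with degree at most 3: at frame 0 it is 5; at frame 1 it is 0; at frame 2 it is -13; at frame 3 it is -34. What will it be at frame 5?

-100

Write the value at k as g(k).
First differences: -5, -13, -21. Second differences: -8, -8.
Level-2 differences are constant, so g has degree 2.
Fitting a degree-2 polynomial gives g(k) = -4k² - k + 5.
Then g(5) = -100.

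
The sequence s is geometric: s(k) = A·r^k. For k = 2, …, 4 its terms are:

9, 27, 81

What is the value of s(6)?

729

Consecutive ratio: 27/9 = 3, and 81/27 = 3, so r = 3.
Then A·3^2 = 9 gives A = 1, and s(k) = 1·3^k.
s(6) = 1·3^6 = 729.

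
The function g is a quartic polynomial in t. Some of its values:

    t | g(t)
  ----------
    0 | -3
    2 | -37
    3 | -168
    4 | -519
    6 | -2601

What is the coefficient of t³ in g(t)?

Write g(t) = at^4 + bt³ + ct² + dt + e; the 5 given values yield a linear system in the 5 coefficients.
Solving, g(t) = -2t^4 - t - 3.
The coefficient of t³ is 0.

0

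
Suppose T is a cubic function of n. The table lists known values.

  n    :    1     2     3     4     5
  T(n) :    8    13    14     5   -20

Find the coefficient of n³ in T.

-1

First differences: 5, 1, -9, -25. Second differences: -4, -10, -16. Third differences: -6, -6.
Level-3 differences are constant, so T has degree 3.
Fitting a degree-3 polynomial gives T(n) = -n³ + 4n² + 5.
The coefficient of n³ is -1.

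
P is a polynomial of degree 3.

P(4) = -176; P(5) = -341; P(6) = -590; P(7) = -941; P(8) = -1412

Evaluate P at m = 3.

First differences: -165, -249, -351, -471. Second differences: -84, -102, -120. Third differences: -18, -18.
Level-3 differences are constant, so P has degree 3.
Fitting a degree-3 polynomial gives P(m) = -3m³ + 3m² - 9m + 4.
Then P(3) = -77.

-77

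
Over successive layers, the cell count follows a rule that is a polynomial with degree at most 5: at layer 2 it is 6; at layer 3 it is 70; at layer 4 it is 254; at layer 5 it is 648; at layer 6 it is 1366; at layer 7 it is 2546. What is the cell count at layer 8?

4350

Write the value at m as u(m).
First differences: 64, 184, 394, 718, 1180. Second differences: 120, 210, 324, 462. Third differences: 90, 114, 138. Fourth differences: 24, 24.
Level-4 differences are constant, so u has degree 4.
Extending the table by one column gives the next first difference 1804, so u(8) = 2546 + 1804 = 4350.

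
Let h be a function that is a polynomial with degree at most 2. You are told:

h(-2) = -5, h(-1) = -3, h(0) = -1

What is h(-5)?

-11

First differences: 2, 2.
Level-1 differences are constant, so h has degree 1.
Fitting a degree-1 polynomial gives h(k) = 2k - 1.
Then h(-5) = -11.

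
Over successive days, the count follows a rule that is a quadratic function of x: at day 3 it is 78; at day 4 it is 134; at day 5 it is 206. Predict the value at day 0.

Write the value at x as s(x).
Write s(x) = ax² + bx + c; the 3 given values yield a linear system in the 3 coefficients.
Solving, s(x) = 8x² + 6.
Then s(0) = 6.

6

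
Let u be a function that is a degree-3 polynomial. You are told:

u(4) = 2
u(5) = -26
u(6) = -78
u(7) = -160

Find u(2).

Write u(x) = ax³ + bx² + cx + d; the 4 given values yield a linear system in the 4 coefficients.
Solving, u(x) = -x³ + 3x² + 6x - 6.
Then u(2) = 10.

10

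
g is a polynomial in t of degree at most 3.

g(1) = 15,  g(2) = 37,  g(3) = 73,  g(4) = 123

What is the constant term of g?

7

First differences: 22, 36, 50. Second differences: 14, 14.
Level-2 differences are constant, so g has degree 2.
Fitting a degree-2 polynomial gives g(t) = 7t² + t + 7.
The constant term is g(0) = 7.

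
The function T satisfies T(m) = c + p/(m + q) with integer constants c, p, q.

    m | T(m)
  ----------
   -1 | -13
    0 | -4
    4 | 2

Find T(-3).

(T(m) − c)(m + q) = p for each data point; the three points give a linear system in c and q, then p follows.
Solving: c = 5, q = 2, p = -18, so T(m) = 5 − 18/(m + 2).
Then T(-3) = 5 − 18/(-1) = 23.

23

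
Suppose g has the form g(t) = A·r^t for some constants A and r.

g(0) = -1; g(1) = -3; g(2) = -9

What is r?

3

Consecutive ratio: -3/(-1) = 3, and -9/(-3) = 3, so r = 3.
Then A·3^0 = -1 gives A = -1, and g(t) = -1·3^t.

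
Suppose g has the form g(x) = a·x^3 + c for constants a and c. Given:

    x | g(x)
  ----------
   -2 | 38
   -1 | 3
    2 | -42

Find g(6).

From g(-2) = 38 and g(-1) = 3: -8a + c = 38 and -1a + c = 3.
Subtracting: 7a = -35, so a = -5; then c = 38 − (-5)·(-8) = -2.
So g(x) = -5x³ − 2, and g(6) = -1082.

-1082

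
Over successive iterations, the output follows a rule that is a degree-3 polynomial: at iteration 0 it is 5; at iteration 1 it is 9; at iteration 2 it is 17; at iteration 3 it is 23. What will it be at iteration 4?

Write the value at m as g(m).
Write g(m) = am³ + bm² + cm + d; the 4 given values yield a linear system in the 4 coefficients.
Solving, g(m) = -m³ + 5m² + 5.
Then g(4) = 21.

21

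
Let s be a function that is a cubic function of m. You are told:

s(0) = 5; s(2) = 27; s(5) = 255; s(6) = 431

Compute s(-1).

-3

Write s(m) = am³ + bm² + cm + d; the 4 given values yield a linear system in the 4 coefficients.
Solving, s(m) = 2m³ - m² + 5m + 5.
Then s(-1) = -3.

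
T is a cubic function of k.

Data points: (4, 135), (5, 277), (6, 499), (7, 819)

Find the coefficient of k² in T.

-5

Write T(k) = ak³ + bk² + ck + d; the 4 given values yield a linear system in the 4 coefficients.
Solving, T(k) = 3k³ - 5k² + 4k + 7.
The coefficient of k² is -5.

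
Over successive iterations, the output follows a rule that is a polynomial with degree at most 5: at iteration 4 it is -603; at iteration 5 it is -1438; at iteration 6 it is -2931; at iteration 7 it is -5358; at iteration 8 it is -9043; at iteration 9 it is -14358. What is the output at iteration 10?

Write the value at k as Q(k).
Write Q(k) = ak^5 + bk^4 + ck³ + dk² + ek + p; the 6 given values yield a linear system in the 6 coefficients.
Solving, the leading coefficient vanishes, and Q(k) = -2k^4 - 2k³ + 3k² - 2k - 3.
Then Q(10) = -21723.

-21723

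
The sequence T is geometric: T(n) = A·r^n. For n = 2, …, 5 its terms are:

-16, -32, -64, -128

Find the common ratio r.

Consecutive ratio: -32/(-16) = 2, and -64/(-32) = 2, so r = 2.
Then A·2^2 = -16 gives A = -4, and T(n) = -4·2^n.

2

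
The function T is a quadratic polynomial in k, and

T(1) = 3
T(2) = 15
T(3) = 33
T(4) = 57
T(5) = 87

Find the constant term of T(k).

First differences: 12, 18, 24, 30. Second differences: 6, 6, 6.
Level-2 differences are constant, so T has degree 2.
Fitting a degree-2 polynomial gives T(k) = 3k² + 3k - 3.
The constant term is T(0) = -3.

-3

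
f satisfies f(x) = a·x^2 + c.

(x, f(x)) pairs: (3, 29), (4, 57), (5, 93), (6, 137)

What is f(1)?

-3

From f(3) = 29 and f(4) = 57: 9a + c = 29 and 16a + c = 57.
Subtracting: 7a = 28, so a = 4; then c = 29 − 4·9 = -7.
So f(x) = 4x² − 7, and f(1) = -3.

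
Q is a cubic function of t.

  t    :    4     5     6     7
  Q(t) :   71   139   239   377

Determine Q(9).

791

Write Q(t) = at³ + bt² + ct + d; the 4 given values yield a linear system in the 4 coefficients.
Solving, Q(t) = t³ + t² - 2t - 1.
Then Q(9) = 791.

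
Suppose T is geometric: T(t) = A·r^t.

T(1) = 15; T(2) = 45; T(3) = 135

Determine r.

3

Consecutive ratio: 45/15 = 3, and 135/45 = 3, so r = 3.
Then A·3^1 = 15 gives A = 5, and T(t) = 5·3^t.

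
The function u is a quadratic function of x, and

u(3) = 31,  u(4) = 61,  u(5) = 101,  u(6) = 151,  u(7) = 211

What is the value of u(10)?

Write u(x) = ax² + bx + c; the 5 given values yield a linear system in the 3 coefficients.
Solving, u(x) = 5x² - 5x + 1.
Then u(10) = 451.

451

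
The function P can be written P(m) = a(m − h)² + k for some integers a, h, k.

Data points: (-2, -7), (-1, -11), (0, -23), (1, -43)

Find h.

-2

First differences -4, -12, -20; second difference -8 = 2a, so a = -4.
Expanding, the m-coefficient is −2ah = 8h; matching it to the data gives h = -2, and then k = -7.
So P(m) = -4(m + 2)² − 7.
Hence h = -2.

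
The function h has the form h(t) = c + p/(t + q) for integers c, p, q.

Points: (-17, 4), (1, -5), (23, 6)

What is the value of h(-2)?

1

(h(t) − c)(t + q) = p for each data point; the three points give a linear system in c and q, then p follows.
Solving: c = 5, q = -3, p = 20, so h(t) = 5 + 20/(t − 3).
Then h(-2) = 5 + 20/(-5) = 1.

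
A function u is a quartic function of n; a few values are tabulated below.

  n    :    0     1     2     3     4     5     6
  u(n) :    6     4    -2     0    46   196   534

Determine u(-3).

Write u(n) = an^4 + bn³ + cn² + dn + e; the 7 given values yield a linear system in the 5 coefficients.
Solving, u(n) = n^4 - 4n³ + 3n² - 2n + 6.
Then u(-3) = 228.

228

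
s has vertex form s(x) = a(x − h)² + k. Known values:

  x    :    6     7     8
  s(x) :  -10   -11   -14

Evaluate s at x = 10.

-26

First differences -1, -3; second difference -2 = 2a, so a = -1.
Expanding, the x-coefficient is −2ah = 2h; matching it to the data gives h = 6, and then k = -10.
So s(x) = -1(x − 6)² − 10.
s(10) = -1·4² − 10 = -26.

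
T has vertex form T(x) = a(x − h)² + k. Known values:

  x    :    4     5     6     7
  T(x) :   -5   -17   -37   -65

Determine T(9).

First differences -12, -20, -28; second difference -8 = 2a, so a = -4.
Expanding, the x-coefficient is −2ah = 8h; matching it to the data gives h = 3, and then k = -1.
So T(x) = -4(x − 3)² − 1.
T(9) = -4·6² − 1 = -145.

-145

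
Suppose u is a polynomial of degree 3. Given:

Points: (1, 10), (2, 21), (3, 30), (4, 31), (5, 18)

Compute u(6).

First differences: 11, 9, 1, -13. Second differences: -2, -8, -14. Third differences: -6, -6.
Level-3 differences are constant, so u has degree 3.
Fitting a degree-3 polynomial gives u(n) = -n³ + 5n² + 3n + 3.
Then u(6) = -15.

-15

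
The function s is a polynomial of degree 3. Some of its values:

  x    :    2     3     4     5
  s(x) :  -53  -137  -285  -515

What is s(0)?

Write s(x) = ax³ + bx² + cx + d; the 4 given values yield a linear system in the 4 coefficients.
Solving, s(x) = -3x³ - 5x² - 2x - 5.
Then s(0) = -5.

-5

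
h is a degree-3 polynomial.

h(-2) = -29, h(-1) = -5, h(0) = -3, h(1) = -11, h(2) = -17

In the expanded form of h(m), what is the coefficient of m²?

First differences: 24, 2, -8, -6. Second differences: -22, -10, 2. Third differences: 12, 12.
Level-3 differences are constant, so h has degree 3.
Fitting a degree-3 polynomial gives h(m) = 2m³ - 5m² - 5m - 3.
The coefficient of m² is -5.

-5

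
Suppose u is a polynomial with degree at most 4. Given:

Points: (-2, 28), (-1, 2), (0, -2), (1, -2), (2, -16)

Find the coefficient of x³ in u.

-3

First differences: -26, -4, 0, -14. Second differences: 22, 4, -14. Third differences: -18, -18.
Level-3 differences are constant, so u has degree 3.
Fitting a degree-3 polynomial gives u(x) = -3x³ + 2x² + x - 2.
The coefficient of x³ is -3.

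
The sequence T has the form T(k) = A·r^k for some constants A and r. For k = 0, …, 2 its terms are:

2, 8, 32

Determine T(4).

Consecutive ratio: 8/2 = 4, and 32/8 = 4, so r = 4.
Then A·4^0 = 2 gives A = 2, and T(k) = 2·4^k.
T(4) = 2·4^4 = 512.

512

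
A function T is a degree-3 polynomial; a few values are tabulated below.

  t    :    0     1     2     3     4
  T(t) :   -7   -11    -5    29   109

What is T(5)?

First differences: -4, 6, 34, 80. Second differences: 10, 28, 46. Third differences: 18, 18.
Level-3 differences are constant, so T has degree 3.
Extending the table by one column gives the next first difference 144, so T(5) = 109 + 144 = 253.

253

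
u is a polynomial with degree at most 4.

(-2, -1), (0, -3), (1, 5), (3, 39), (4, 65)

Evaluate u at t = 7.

Write u(t) = at^4 + bt³ + ct² + dt + e; the 5 given values yield a linear system in the 5 coefficients.
Solving, the top 2 coefficients vanish, and u(t) = 3t² + 5t - 3.
Then u(7) = 179.

179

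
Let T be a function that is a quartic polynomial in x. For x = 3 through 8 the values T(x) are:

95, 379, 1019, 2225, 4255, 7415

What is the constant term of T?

-1

First differences: 284, 640, 1206, 2030, 3160. Second differences: 356, 566, 824, 1130. Third differences: 210, 258, 306. Fourth differences: 48, 48.
Level-4 differences are constant, so T has degree 4.
Fitting a degree-4 polynomial gives T(x) = 2x^4 - x³ - 4x² - x - 1.
The constant term is T(0) = -1.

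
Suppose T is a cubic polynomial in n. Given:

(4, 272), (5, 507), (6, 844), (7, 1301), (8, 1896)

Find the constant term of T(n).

First differences: 235, 337, 457, 595. Second differences: 102, 120, 138. Third differences: 18, 18.
Level-3 differences are constant, so T has degree 3.
Fitting a degree-3 polynomial gives T(n) = 3n³ + 6n² - 2n - 8.
The constant term is T(0) = -8.

-8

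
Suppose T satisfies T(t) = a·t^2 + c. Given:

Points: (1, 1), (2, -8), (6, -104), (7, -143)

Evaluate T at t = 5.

-71

From T(1) = 1 and T(2) = -8: 1a + c = 1 and 4a + c = -8.
Subtracting: 3a = -9, so a = -3; then c = 1 − (-3)·1 = 4.
So T(t) = -3t² + 4, and T(5) = -71.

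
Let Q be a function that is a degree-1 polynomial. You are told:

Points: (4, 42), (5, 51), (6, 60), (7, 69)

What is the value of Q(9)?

87

First differences: 9, 9, 9.
Level-1 differences are constant, so Q has degree 1.
Fitting a degree-1 polynomial gives Q(m) = 9m + 6.
Then Q(9) = 87.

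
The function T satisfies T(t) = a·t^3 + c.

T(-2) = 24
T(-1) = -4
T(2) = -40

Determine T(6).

-872

From T(-2) = 24 and T(-1) = -4: -8a + c = 24 and -1a + c = -4.
Subtracting: 7a = -28, so a = -4; then c = 24 − (-4)·(-8) = -8.
So T(t) = -4t³ − 8, and T(6) = -872.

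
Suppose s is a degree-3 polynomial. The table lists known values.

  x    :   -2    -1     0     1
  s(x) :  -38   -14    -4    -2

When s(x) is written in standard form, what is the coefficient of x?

Write s(x) = ax³ + bx² + cx + d; the 4 given values yield a linear system in the 4 coefficients.
Solving, s(x) = x³ - 4x² + 5x - 4.
The coefficient of x is 5.

5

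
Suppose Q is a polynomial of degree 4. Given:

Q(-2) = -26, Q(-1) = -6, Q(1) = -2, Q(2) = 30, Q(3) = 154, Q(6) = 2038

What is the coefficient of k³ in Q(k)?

4

Write Q(k) = ak^4 + bk³ + ck² + dk + e; the 6 given values yield a linear system in the 5 coefficients.
Solving, Q(k) = k^4 + 4k³ - 3k² - 2k - 2.
The coefficient of k³ is 4.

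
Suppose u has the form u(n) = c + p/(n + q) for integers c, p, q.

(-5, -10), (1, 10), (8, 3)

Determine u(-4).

-15

(u(n) − c)(n + q) = p for each data point; the three points give a linear system in c and q, then p follows.
Solving: c = 0, q = 2, p = 30, so u(n) = 30/(n + 2).
Then u(-4) = 0 + 30/(-2) = -15.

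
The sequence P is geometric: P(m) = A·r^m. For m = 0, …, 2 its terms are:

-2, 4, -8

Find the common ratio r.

-2

Consecutive ratio: 4/(-2) = -2, and -8/4 = -2, so r = -2.
Then A·(-2)^0 = -2 gives A = -2, and P(m) = -2·(-2)^m.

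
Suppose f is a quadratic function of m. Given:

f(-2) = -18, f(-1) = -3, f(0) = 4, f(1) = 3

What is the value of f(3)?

First differences: 15, 7, -1. Second differences: -8, -8.
Level-2 differences are constant, so f has degree 2.
Fitting a degree-2 polynomial gives f(m) = -4m² + 3m + 4.
Then f(3) = -23.

-23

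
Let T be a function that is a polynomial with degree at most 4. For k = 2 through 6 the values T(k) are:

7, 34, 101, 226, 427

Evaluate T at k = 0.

Write T(k) = ak^4 + bk³ + ck² + dk + e; the 5 given values yield a linear system in the 5 coefficients.
Solving, the leading coefficient vanishes, and T(k) = 3k³ - 7k² + 5k + 1.
Then T(0) = 1.

1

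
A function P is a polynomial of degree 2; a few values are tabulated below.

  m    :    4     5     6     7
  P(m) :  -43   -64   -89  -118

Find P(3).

-26

First differences: -21, -25, -29. Second differences: -4, -4.
Level-2 differences are constant, so P has degree 2.
Fitting a degree-2 polynomial gives P(m) = -2m² - 3m + 1.
Then P(3) = -26.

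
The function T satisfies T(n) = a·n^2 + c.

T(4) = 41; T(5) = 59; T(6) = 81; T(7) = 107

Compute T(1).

From T(4) = 41 and T(5) = 59: 16a + c = 41 and 25a + c = 59.
Subtracting: 9a = 18, so a = 2; then c = 41 − 2·16 = 9.
So T(n) = 2n² + 9, and T(1) = 11.

11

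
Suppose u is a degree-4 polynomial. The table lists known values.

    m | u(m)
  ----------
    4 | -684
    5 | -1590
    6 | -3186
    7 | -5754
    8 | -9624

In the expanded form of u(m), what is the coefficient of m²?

2

Write u(m) = am^4 + bm³ + cm² + dm + e; the 5 given values yield a linear system in the 5 coefficients.
Solving, u(m) = -2m^4 - 3m³ + 2m² - 3m.
The coefficient of m² is 2.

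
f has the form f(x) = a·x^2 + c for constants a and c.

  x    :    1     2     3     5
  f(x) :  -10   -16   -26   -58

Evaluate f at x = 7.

-106

From f(1) = -10 and f(2) = -16: 1a + c = -10 and 4a + c = -16.
Subtracting: 3a = -6, so a = -2; then c = -10 − (-2)·1 = -8.
So f(x) = -2x² − 8, and f(7) = -106.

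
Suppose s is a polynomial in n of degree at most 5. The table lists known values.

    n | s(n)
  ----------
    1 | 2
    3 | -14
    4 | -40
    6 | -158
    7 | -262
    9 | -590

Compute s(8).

-404

Write s(n) = an^5 + bn^4 + cn³ + dn² + en + p; the 6 given values yield a linear system in the 6 coefficients.
Solving, the top 2 coefficients vanish, and s(n) = -n³ + 2n² - 3n + 4.
Then s(8) = -404.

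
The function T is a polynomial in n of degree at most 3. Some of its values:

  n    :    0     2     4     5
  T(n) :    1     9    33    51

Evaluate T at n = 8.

129

Write T(n) = an³ + bn² + cn + d; the 4 given values yield a linear system in the 4 coefficients.
Solving, the leading coefficient vanishes, and T(n) = 2n² + 1.
Then T(8) = 129.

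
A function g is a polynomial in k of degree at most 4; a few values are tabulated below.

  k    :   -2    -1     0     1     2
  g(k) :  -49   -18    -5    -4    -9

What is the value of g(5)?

First differences: 31, 13, 1, -5. Second differences: -18, -12, -6. Third differences: 6, 6.
Level-3 differences are constant, so g has degree 3.
Fitting a degree-3 polynomial gives g(k) = k³ - 6k² + 6k - 5.
Then g(5) = 0.

0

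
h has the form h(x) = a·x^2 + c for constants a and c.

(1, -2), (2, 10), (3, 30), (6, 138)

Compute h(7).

190

From h(1) = -2 and h(2) = 10: 1a + c = -2 and 4a + c = 10.
Subtracting: 3a = 12, so a = 4; then c = -2 − 4·1 = -6.
So h(x) = 4x² − 6, and h(7) = 190.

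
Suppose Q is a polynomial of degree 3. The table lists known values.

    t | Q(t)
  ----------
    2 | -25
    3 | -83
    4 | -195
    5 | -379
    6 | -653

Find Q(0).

1

First differences: -58, -112, -184, -274. Second differences: -54, -72, -90. Third differences: -18, -18.
Level-3 differences are constant, so Q has degree 3.
Fitting a degree-3 polynomial gives Q(t) = -3t³ - t + 1.
Then Q(0) = 1.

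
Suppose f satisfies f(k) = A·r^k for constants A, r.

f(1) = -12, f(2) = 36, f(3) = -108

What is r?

-3

Consecutive ratio: 36/(-12) = -3, and -108/36 = -3, so r = -3.
Then A·(-3)^1 = -12 gives A = 4, and f(k) = 4·(-3)^k.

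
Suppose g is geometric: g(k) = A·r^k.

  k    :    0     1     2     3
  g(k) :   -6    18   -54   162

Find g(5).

1458

Consecutive ratio: 18/(-6) = -3, and -54/18 = -3, so r = -3.
Then A·(-3)^0 = -6 gives A = -6, and g(k) = -6·(-3)^k.
g(5) = -6·(-3)^5 = 1458.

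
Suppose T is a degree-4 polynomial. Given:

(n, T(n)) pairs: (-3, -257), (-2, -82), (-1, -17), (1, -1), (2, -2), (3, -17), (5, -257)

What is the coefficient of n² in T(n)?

Write T(n) = an^4 + bn³ + cn² + dn + e; the 7 given values yield a linear system in the 5 coefficients.
Solving, T(n) = -n^4 + 4n³ - 6n² + 4n - 2.
The coefficient of n² is -6.

-6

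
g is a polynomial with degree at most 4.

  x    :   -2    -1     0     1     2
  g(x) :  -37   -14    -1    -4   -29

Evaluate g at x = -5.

-106

First differences: 23, 13, -3, -25. Second differences: -10, -16, -22. Third differences: -6, -6.
Level-3 differences are constant, so g has degree 3.
Fitting a degree-3 polynomial gives g(x) = -x³ - 8x² + 6x - 1.
Then g(-5) = -106.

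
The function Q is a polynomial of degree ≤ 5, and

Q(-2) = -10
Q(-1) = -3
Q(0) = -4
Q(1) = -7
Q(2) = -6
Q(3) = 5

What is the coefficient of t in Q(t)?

First differences: 7, -1, -3, 1, 11. Second differences: -8, -2, 4, 10. Third differences: 6, 6, 6.
Level-3 differences are constant, so Q has degree 3.
Fitting a degree-3 polynomial gives Q(t) = t³ - t² - 3t - 4.
The coefficient of t is -3.

-3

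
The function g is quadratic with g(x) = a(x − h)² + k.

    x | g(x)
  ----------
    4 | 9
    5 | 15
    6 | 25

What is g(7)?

39

First differences 6, 10; second difference 4 = 2a, so a = 2.
Expanding, the x-coefficient is −2ah = -4h; matching it to the data gives h = 3, and then k = 7.
So g(x) = 2(x − 3)² + 7.
g(7) = 2·4² + 7 = 39.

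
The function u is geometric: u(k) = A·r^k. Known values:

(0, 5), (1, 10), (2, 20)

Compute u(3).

40

Consecutive ratio: 10/5 = 2, and 20/10 = 2, so r = 2.
Then A·2^0 = 5 gives A = 5, and u(k) = 5·2^k.
u(3) = 5·2^3 = 40.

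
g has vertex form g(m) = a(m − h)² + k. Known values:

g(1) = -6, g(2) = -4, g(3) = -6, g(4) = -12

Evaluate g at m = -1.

-22

First differences 2, -2, -6; second difference -4 = 2a, so a = -2.
Expanding, the m-coefficient is −2ah = 4h; matching it to the data gives h = 2, and then k = -4.
So g(m) = -2(m − 2)² − 4.
g(-1) = -2·(-3)² − 4 = -22.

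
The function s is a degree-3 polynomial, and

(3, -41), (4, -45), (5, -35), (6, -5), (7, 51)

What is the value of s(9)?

First differences: -4, 10, 30, 56. Second differences: 14, 20, 26. Third differences: 6, 6.
Level-3 differences are constant, so s has degree 3.
Fitting a degree-3 polynomial gives s(t) = t³ - 5t² - 6t - 5.
Then s(9) = 265.

265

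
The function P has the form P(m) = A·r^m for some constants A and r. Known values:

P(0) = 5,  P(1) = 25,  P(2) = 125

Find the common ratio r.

5

Consecutive ratio: 25/5 = 5, and 125/25 = 5, so r = 5.
Then A·5^0 = 5 gives A = 5, and P(m) = 5·5^m.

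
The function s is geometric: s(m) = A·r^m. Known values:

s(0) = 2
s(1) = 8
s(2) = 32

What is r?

4

Consecutive ratio: 8/2 = 4, and 32/8 = 4, so r = 4.
Then A·4^0 = 2 gives A = 2, and s(m) = 2·4^m.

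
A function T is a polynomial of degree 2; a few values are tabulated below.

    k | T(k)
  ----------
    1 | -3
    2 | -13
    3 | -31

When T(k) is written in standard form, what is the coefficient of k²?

-4

Write T(k) = ak² + bk + c; the 3 given values yield a linear system in the 3 coefficients.
Solving, T(k) = -4k² + 2k - 1.
The coefficient of k² is -4.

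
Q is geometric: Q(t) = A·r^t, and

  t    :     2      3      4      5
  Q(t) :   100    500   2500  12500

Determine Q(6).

Consecutive ratio: 500/100 = 5, and 2500/500 = 5, so r = 5.
Then A·5^2 = 100 gives A = 4, and Q(t) = 4·5^t.
Q(6) = 4·5^6 = 62500.

62500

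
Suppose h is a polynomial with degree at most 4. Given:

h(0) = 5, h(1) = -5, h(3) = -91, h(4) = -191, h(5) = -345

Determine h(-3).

47

Write h(k) = ak^4 + bk³ + ck² + dk + e; the 5 given values yield a linear system in the 5 coefficients.
Solving, the leading coefficient vanishes, and h(k) = -2k³ - 3k² - 5k + 5.
Then h(-3) = 47.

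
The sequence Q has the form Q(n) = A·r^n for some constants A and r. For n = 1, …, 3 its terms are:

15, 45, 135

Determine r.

Consecutive ratio: 45/15 = 3, and 135/45 = 3, so r = 3.
Then A·3^1 = 15 gives A = 5, and Q(n) = 5·3^n.

3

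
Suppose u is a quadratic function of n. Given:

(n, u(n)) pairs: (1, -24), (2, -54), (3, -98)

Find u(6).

-314

Write u(n) = an² + bn + c; the 3 given values yield a linear system in the 3 coefficients.
Solving, u(n) = -7n² - 9n - 8.
Then u(6) = -314.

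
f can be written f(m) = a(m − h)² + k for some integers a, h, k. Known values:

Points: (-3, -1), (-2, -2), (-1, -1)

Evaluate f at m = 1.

7

First differences -1, 1; second difference 2 = 2a, so a = 1.
Expanding, the m-coefficient is −2ah = -2h; matching it to the data gives h = -2, and then k = -2.
So f(m) = 1(m + 2)² − 2.
f(1) = 1·3² − 2 = 7.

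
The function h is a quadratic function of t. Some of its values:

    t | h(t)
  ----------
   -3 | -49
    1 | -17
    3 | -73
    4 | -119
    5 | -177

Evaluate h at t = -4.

-87

Write h(t) = at² + bt + c; the 5 given values yield a linear system in the 3 coefficients.
Solving, h(t) = -6t² - 4t - 7.
Then h(-4) = -87.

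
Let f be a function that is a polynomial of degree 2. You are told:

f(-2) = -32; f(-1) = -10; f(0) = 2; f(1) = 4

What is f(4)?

-50

First differences: 22, 12, 2. Second differences: -10, -10.
Level-2 differences are constant, so f has degree 2.
Fitting a degree-2 polynomial gives f(m) = -5m² + 7m + 2.
Then f(4) = -50.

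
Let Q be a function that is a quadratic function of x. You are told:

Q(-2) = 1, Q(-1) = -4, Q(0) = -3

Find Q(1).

Write Q(x) = ax² + bx + c; the 3 given values yield a linear system in the 3 coefficients.
Solving, Q(x) = 3x² + 4x - 3.
Then Q(1) = 4.

4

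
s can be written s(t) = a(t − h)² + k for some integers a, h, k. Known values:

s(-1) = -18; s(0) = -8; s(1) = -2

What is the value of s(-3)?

First differences 10, 6; second difference -4 = 2a, so a = -2.
Expanding, the t-coefficient is −2ah = 4h; matching it to the data gives h = 2, and then k = 0.
So s(t) = -2(t − 2)² + 0.
s(-3) = -2·(-5)² + 0 = -50.

-50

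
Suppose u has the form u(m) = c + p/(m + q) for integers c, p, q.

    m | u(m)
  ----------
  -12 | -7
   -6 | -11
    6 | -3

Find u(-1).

4

(u(m) − c)(m + q) = p for each data point; the three points give a linear system in c and q, then p follows.
Solving: c = -5, q = 3, p = 18, so u(m) = -5 + 18/(m + 3).
Then u(-1) = -5 + 18/2 = 4.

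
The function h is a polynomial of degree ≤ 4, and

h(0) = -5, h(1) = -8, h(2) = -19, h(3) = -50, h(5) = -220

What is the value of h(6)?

-383

Write h(k) = ak^4 + bk³ + ck² + dk + e; the 5 given values yield a linear system in the 5 coefficients.
Solving, the leading coefficient vanishes, and h(k) = -2k³ + 2k² - 3k - 5.
Then h(6) = -383.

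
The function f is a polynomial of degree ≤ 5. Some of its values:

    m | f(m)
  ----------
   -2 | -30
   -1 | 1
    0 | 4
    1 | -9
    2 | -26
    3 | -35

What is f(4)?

First differences: 31, 3, -13, -17, -9. Second differences: -28, -16, -4, 8. Third differences: 12, 12, 12.
Level-3 differences are constant, so f has degree 3.
Extending the table by one column gives the next first difference 11, so f(4) = -35 + 11 = -24.

-24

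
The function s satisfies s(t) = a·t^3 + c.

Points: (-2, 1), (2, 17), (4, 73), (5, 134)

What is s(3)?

From s(-2) = 1 and s(2) = 17: -8a + c = 1 and 8a + c = 17.
Subtracting: 16a = 16, so a = 1; then c = 1 − 1·(-8) = 9.
So s(t) = 1t³ + 9, and s(3) = 36.

36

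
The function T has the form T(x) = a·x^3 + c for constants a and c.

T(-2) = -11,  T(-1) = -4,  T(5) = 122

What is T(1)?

-2

From T(-2) = -11 and T(-1) = -4: -8a + c = -11 and -1a + c = -4.
Subtracting: 7a = 7, so a = 1; then c = -11 − 1·(-8) = -3.
So T(x) = 1x³ − 3, and T(1) = -2.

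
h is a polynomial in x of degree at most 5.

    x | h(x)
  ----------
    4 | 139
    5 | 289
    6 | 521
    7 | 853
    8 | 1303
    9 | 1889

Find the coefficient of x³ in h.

Write h(x) = ax^5 + bx^4 + cx³ + dx² + ex + p; the 6 given values yield a linear system in the 6 coefficients.
Solving, the top 2 coefficients vanish, and h(x) = 3x³ - 4x² + 3x - 1.
The coefficient of x³ is 3.

3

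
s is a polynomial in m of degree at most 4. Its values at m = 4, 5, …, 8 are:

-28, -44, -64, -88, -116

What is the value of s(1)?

First differences: -16, -20, -24, -28. Second differences: -4, -4, -4.
Level-2 differences are constant, so s has degree 2.
Fitting a degree-2 polynomial gives s(m) = -2m² + 2m - 4.
Then s(1) = -4.

-4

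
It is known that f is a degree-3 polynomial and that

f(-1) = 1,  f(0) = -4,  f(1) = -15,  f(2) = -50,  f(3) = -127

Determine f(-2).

First differences: -5, -11, -35, -77. Second differences: -6, -24, -42. Third differences: -18, -18.
Level-3 differences are constant, so f has degree 3.
Fitting a degree-3 polynomial gives f(m) = -3m³ - 3m² - 5m - 4.
Then f(-2) = 18.

18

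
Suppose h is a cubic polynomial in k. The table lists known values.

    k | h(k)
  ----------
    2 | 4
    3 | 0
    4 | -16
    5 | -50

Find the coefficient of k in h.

0

Write h(k) = ak³ + bk² + ck + d; the 4 given values yield a linear system in the 4 coefficients.
Solving, h(k) = -k³ + 3k².
The coefficient of k is 0.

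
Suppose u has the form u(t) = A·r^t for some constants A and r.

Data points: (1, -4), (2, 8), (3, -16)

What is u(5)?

Consecutive ratio: 8/(-4) = -2, and -16/8 = -2, so r = -2.
Then A·(-2)^1 = -4 gives A = 2, and u(t) = 2·(-2)^t.
u(5) = 2·(-2)^5 = -64.

-64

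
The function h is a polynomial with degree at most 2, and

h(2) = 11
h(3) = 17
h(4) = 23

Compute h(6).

Write h(m) = am² + bm + c; the 3 given values yield a linear system in the 3 coefficients.
Solving, the leading coefficient vanishes, and h(m) = 6m - 1.
Then h(6) = 35.

35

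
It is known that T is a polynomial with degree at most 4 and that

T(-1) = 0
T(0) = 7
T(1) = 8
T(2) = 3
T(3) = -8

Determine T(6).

-77

Write T(t) = at^4 + bt³ + ct² + dt + e; the 5 given values yield a linear system in the 5 coefficients.
Solving, the top 2 coefficients vanish, and T(t) = -3t² + 4t + 7.
Then T(6) = -77.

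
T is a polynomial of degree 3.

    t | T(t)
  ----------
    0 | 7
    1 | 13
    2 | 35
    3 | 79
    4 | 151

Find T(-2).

19

First differences: 6, 22, 44, 72. Second differences: 16, 22, 28. Third differences: 6, 6.
Level-3 differences are constant, so T has degree 3.
Fitting a degree-3 polynomial gives T(t) = t³ + 5t² + 7.
Then T(-2) = 19.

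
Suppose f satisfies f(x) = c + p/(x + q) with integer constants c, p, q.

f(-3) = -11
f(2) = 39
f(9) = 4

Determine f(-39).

-2

(f(x) − c)(x + q) = p for each data point; the three points give a linear system in c and q, then p follows.
Solving: c = -1, q = -1, p = 40, so f(x) = -1 + 40/(x − 1).
Then f(-39) = -1 + 40/(-40) = -2.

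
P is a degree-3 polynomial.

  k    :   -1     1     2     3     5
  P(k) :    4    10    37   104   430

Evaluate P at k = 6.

725

Write P(k) = ak³ + bk² + ck + d; the 5 given values yield a linear system in the 4 coefficients.
Solving, P(k) = 3k³ + 2k² + 5.
Then P(6) = 725.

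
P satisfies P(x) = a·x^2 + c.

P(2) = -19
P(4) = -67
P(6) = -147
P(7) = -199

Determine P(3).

-39

From P(2) = -19 and P(4) = -67: 4a + c = -19 and 16a + c = -67.
Subtracting: 12a = -48, so a = -4; then c = -19 − (-4)·4 = -3.
So P(x) = -4x² − 3, and P(3) = -39.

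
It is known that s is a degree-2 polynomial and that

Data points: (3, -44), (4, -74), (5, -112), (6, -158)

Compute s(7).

-212

Write s(n) = an² + bn + c; the 4 given values yield a linear system in the 3 coefficients.
Solving, s(n) = -4n² - 2n - 2.
Then s(7) = -212.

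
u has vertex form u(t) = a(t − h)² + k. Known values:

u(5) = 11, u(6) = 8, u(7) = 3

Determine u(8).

-4

First differences -3, -5; second difference -2 = 2a, so a = -1.
Expanding, the t-coefficient is −2ah = 2h; matching it to the data gives h = 4, and then k = 12.
So u(t) = -1(t − 4)² + 12.
u(8) = -1·4² + 12 = -4.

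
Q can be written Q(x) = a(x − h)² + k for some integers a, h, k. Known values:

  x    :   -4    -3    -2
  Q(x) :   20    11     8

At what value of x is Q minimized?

-2

First differences -9, -3; second difference 6 = 2a, so a = 3.
Expanding, the x-coefficient is −2ah = -6h; matching it to the data gives h = -2, and then k = 8.
So Q(x) = 3(x + 2)² + 8.
Hence h = -2.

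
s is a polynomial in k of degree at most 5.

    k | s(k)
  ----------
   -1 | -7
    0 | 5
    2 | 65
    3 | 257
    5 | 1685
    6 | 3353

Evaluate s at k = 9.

Write s(k) = ak^5 + bk^4 + ck³ + dk² + ek + p; the 6 given values yield a linear system in the 6 coefficients.
Solving, the leading coefficient vanishes, and s(k) = 2k^4 + 4k³ - 4k² + 6k + 5.
Then s(9) = 15773.

15773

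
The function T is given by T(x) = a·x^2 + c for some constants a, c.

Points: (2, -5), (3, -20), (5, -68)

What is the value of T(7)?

-140

From T(2) = -5 and T(3) = -20: 4a + c = -5 and 9a + c = -20.
Subtracting: 5a = -15, so a = -3; then c = -5 − (-3)·4 = 7.
So T(x) = -3x² + 7, and T(7) = -140.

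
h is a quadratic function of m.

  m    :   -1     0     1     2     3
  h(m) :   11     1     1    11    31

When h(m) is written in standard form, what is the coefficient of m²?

First differences: -10, 0, 10, 20. Second differences: 10, 10, 10.
Level-2 differences are constant, so h has degree 2.
Fitting a degree-2 polynomial gives h(m) = 5m² - 5m + 1.
The coefficient of m² is 5.

5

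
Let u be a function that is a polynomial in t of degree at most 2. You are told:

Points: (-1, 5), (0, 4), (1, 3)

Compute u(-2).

First differences: -1, -1.
Level-1 differences are constant, so u has degree 1.
Fitting a degree-1 polynomial gives u(t) = -t + 4.
Then u(-2) = 6.

6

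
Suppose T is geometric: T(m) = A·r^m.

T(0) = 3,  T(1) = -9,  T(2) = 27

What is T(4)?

Consecutive ratio: -9/3 = -3, and 27/(-9) = -3, so r = -3.
Then A·(-3)^0 = 3 gives A = 3, and T(m) = 3·(-3)^m.
T(4) = 3·(-3)^4 = 243.

243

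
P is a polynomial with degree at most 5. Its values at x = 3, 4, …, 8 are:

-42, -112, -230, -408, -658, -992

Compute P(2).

-8

Write P(x) = ax^5 + bx^4 + cx³ + dx² + ex + p; the 6 given values yield a linear system in the 6 coefficients.
Solving, the top 2 coefficients vanish, and P(x) = -2x³ + 4x.
Then P(2) = -8.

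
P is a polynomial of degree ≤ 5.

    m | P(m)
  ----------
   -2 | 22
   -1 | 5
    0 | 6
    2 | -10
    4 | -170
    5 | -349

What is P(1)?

7

Write P(m) = am^5 + bm^4 + cm³ + dm² + em + p; the 6 given values yield a linear system in the 6 coefficients.
Solving, the top 2 coefficients vanish, and P(m) = -3m³ + 4m + 6.
Then P(1) = 7.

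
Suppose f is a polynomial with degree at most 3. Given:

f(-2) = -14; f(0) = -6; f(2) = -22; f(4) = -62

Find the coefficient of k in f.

Write f(k) = ak³ + bk² + ck + d; the 4 given values yield a linear system in the 4 coefficients.
Solving, the leading coefficient vanishes, and f(k) = -3k² - 2k - 6.
The coefficient of k is -2.

-2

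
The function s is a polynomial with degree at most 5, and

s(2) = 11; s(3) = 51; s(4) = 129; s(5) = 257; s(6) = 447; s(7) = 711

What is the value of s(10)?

First differences: 40, 78, 128, 190, 264. Second differences: 38, 50, 62, 74. Third differences: 12, 12, 12.
Level-3 differences are constant, so s has degree 3.
Fitting a degree-3 polynomial gives s(x) = 2x³ + x² - 3x - 3.
Then s(10) = 2067.

2067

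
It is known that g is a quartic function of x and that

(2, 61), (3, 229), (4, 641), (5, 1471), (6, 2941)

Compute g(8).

Write g(x) = ax^4 + bx³ + cx² + dx + e; the 5 given values yield a linear system in the 5 coefficients.
Solving, g(x) = 2x^4 + x³ + 3x² + 4x + 1.
Then g(8) = 8929.

8929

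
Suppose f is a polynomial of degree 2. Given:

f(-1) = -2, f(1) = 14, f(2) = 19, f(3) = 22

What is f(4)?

Write f(n) = an² + bn + c; the 4 given values yield a linear system in the 3 coefficients.
Solving, f(n) = -n² + 8n + 7.
Then f(4) = 23.

23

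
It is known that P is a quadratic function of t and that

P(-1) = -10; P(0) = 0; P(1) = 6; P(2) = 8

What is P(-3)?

Write P(t) = at² + bt + c; the 4 given values yield a linear system in the 3 coefficients.
Solving, P(t) = -2t² + 8t.
Then P(-3) = -42.

-42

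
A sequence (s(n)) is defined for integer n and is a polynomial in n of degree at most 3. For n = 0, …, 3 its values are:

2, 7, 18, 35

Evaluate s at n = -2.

10

First differences: 5, 11, 17. Second differences: 6, 6.
Level-2 differences are constant, so s has degree 2.
Fitting a degree-2 polynomial gives s(n) = 3n² + 2n + 2.
Then s(-2) = 10.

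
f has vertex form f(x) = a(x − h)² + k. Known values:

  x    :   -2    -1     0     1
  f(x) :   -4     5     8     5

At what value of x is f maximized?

First differences 9, 3, -3; second difference -6 = 2a, so a = -3.
Expanding, the x-coefficient is −2ah = 6h; matching it to the data gives h = 0, and then k = 8.
So f(x) = -3(x + 0)² + 8.
Hence h = 0.

0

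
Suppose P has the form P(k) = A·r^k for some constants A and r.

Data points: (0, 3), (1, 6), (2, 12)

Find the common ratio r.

Consecutive ratio: 6/3 = 2, and 12/6 = 2, so r = 2.
Then A·2^0 = 3 gives A = 3, and P(k) = 3·2^k.

2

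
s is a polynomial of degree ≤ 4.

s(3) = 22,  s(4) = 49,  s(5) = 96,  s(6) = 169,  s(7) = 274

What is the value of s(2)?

9

Write s(x) = ax^4 + bx³ + cx² + dx + e; the 5 given values yield a linear system in the 5 coefficients.
Solving, the leading coefficient vanishes, and s(x) = x³ - 2x² + 4x + 1.
Then s(2) = 9.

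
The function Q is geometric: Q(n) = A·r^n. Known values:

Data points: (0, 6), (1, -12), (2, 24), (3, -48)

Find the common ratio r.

-2

Consecutive ratio: -12/6 = -2, and 24/(-12) = -2, so r = -2.
Then A·(-2)^0 = 6 gives A = 6, and Q(n) = 6·(-2)^n.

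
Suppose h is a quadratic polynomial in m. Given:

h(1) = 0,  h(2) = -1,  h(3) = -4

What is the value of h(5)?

Write h(m) = am² + bm + c; the 3 given values yield a linear system in the 3 coefficients.
Solving, h(m) = -m² + 2m - 1.
Then h(5) = -16.

-16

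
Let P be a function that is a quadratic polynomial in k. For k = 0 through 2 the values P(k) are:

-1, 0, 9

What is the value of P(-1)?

6

Write P(k) = ak² + bk + c; the 3 given values yield a linear system in the 3 coefficients.
Solving, P(k) = 4k² - 3k - 1.
Then P(-1) = 6.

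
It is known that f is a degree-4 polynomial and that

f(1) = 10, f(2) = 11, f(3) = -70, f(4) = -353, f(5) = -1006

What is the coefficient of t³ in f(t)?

0

Write f(t) = at^4 + bt³ + ct² + dt + e; the 5 given values yield a linear system in the 5 coefficients.
Solving, f(t) = -2t^4 + 9t² + 4t - 1.
The coefficient of t³ is 0.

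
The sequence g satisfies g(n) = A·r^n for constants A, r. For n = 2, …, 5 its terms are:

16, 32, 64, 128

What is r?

2

Consecutive ratio: 32/16 = 2, and 64/32 = 2, so r = 2.
Then A·2^2 = 16 gives A = 4, and g(n) = 4·2^n.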